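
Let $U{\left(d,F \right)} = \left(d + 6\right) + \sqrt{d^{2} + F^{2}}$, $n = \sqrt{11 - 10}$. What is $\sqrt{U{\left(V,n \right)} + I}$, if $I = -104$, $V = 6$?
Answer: $\sqrt{-92 + \sqrt{37}} \approx 9.2691 i$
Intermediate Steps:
$n = 1$ ($n = \sqrt{1} = 1$)
$U{\left(d,F \right)} = 6 + d + \sqrt{F^{2} + d^{2}}$ ($U{\left(d,F \right)} = \left(6 + d\right) + \sqrt{F^{2} + d^{2}} = 6 + d + \sqrt{F^{2} + d^{2}}$)
$\sqrt{U{\left(V,n \right)} + I} = \sqrt{\left(6 + 6 + \sqrt{1^{2} + 6^{2}}\right) - 104} = \sqrt{\left(6 + 6 + \sqrt{1 + 36}\right) - 104} = \sqrt{\left(6 + 6 + \sqrt{37}\right) - 104} = \sqrt{\left(12 + \sqrt{37}\right) - 104} = \sqrt{-92 + \sqrt{37}}$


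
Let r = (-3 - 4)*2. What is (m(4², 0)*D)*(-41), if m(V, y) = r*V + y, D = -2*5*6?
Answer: -551040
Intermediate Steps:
r = -14 (r = -7*2 = -14)
D = -60 (D = -10*6 = -60)
m(V, y) = y - 14*V (m(V, y) = -14*V + y = y - 14*V)
(m(4², 0)*D)*(-41) = ((0 - 14*4²)*(-60))*(-41) = ((0 - 14*16)*(-60))*(-41) = ((0 - 224)*(-60))*(-41) = -224*(-60)*(-41) = 13440*(-41) = -551040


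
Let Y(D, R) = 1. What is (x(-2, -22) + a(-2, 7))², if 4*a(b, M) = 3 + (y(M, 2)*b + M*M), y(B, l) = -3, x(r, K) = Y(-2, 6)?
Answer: 961/4 ≈ 240.25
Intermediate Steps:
x(r, K) = 1
a(b, M) = ¾ - 3*b/4 + M²/4 (a(b, M) = (3 + (-3*b + M*M))/4 = (3 + (-3*b + M²))/4 = (3 + (M² - 3*b))/4 = (3 + M² - 3*b)/4 = ¾ - 3*b/4 + M²/4)
(x(-2, -22) + a(-2, 7))² = (1 + (¾ - ¾*(-2) + (¼)*7²))² = (1 + (¾ + 3/2 + (¼)*49))² = (1 + (¾ + 3/2 + 49/4))² = (1 + 29/2)² = (31/2)² = 961/4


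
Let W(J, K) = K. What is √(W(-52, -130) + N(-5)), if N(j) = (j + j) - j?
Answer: 3*I*√15 ≈ 11.619*I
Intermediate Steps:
N(j) = j (N(j) = 2*j - j = j)
√(W(-52, -130) + N(-5)) = √(-130 - 5) = √(-135) = 3*I*√15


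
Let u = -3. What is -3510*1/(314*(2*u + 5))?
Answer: 1755/157 ≈ 11.178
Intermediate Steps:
-3510*1/(314*(2*u + 5)) = -3510*1/(314*(2*(-3) + 5)) = -3510*1/(314*(-6 + 5)) = -3510/(314*(-1)) = -3510/(-314) = -3510*(-1/314) = 1755/157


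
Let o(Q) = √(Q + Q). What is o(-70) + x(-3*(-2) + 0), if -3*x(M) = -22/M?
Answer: 11/9 + 2*I*√35 ≈ 1.2222 + 11.832*I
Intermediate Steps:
o(Q) = √2*√Q (o(Q) = √(2*Q) = √2*√Q)
x(M) = 22/(3*M) (x(M) = -(-22)/(3*M) = 22/(3*M))
o(-70) + x(-3*(-2) + 0) = √2*√(-70) + 22/(3*(-3*(-2) + 0)) = √2*(I*√70) + 22/(3*(6 + 0)) = 2*I*√35 + (22/3)/6 = 2*I*√35 + (22/3)*(⅙) = 2*I*√35 + 11/9 = 11/9 + 2*I*√35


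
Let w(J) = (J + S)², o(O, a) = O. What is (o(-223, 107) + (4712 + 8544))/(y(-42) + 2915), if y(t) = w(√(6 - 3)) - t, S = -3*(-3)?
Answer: 39633353/9246709 - 234594*√3/9246709 ≈ 4.2423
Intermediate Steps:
S = 9
w(J) = (9 + J)² (w(J) = (J + 9)² = (9 + J)²)
y(t) = (9 + √3)² - t (y(t) = (9 + √(6 - 3))² - t = (9 + √3)² - t)
(o(-223, 107) + (4712 + 8544))/(y(-42) + 2915) = (-223 + (4712 + 8544))/(((9 + √3)² - 1*(-42)) + 2915) = (-223 + 13256)/(((9 + √3)² + 42) + 2915) = 13033/((42 + (9 + √3)²) + 2915) = 13033/(2957 + (9 + √3)²)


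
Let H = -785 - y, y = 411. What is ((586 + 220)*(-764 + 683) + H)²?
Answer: 4419856324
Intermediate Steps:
H = -1196 (H = -785 - 1*411 = -785 - 411 = -1196)
((586 + 220)*(-764 + 683) + H)² = ((586 + 220)*(-764 + 683) - 1196)² = (806*(-81) - 1196)² = (-65286 - 1196)² = (-66482)² = 4419856324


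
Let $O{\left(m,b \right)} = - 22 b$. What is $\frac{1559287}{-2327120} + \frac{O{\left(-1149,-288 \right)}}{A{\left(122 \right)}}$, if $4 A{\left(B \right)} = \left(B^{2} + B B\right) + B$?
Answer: $\frac{247428817}{1391152336} \approx 0.17786$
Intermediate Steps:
$A{\left(B \right)} = \frac{B^{2}}{2} + \frac{B}{4}$ ($A{\left(B \right)} = \frac{\left(B^{2} + B B\right) + B}{4} = \frac{\left(B^{2} + B^{2}\right) + B}{4} = \frac{2 B^{2} + B}{4} = \frac{B + 2 B^{2}}{4} = \frac{B^{2}}{2} + \frac{B}{4}$)
$\frac{1559287}{-2327120} + \frac{O{\left(-1149,-288 \right)}}{A{\left(122 \right)}} = \frac{1559287}{-2327120} + \frac{\left(-22\right) \left(-288\right)}{\frac{1}{4} \cdot 122 \left(1 + 2 \cdot 122\right)} = 1559287 \left(- \frac{1}{2327120}\right) + \frac{6336}{\frac{1}{4} \cdot 122 \left(1 + 244\right)} = - \frac{1559287}{2327120} + \frac{6336}{\frac{1}{4} \cdot 122 \cdot 245} = - \frac{1559287}{2327120} + \frac{6336}{\frac{14945}{2}} = - \frac{1559287}{2327120} + 6336 \cdot \frac{2}{14945} = - \frac{1559287}{2327120} + \frac{12672}{14945} = \frac{247428817}{1391152336}$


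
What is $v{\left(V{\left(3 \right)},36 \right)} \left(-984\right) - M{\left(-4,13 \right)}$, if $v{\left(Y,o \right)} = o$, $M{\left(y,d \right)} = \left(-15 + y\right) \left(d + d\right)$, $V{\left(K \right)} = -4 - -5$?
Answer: $-34930$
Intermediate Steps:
$V{\left(K \right)} = 1$ ($V{\left(K \right)} = -4 + 5 = 1$)
$M{\left(y,d \right)} = 2 d \left(-15 + y\right)$ ($M{\left(y,d \right)} = \left(-15 + y\right) 2 d = 2 d \left(-15 + y\right)$)
$v{\left(V{\left(3 \right)},36 \right)} \left(-984\right) - M{\left(-4,13 \right)} = 36 \left(-984\right) - 2 \cdot 13 \left(-15 - 4\right) = -35424 - 2 \cdot 13 \left(-19\right) = -35424 - -494 = -35424 + 494 = -34930$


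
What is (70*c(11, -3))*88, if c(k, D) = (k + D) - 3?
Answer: 30800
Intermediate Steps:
c(k, D) = -3 + D + k (c(k, D) = (D + k) - 3 = -3 + D + k)
(70*c(11, -3))*88 = (70*(-3 - 3 + 11))*88 = (70*5)*88 = 350*88 = 30800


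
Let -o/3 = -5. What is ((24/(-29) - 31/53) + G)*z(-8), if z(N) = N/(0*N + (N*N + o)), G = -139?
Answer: 1726512/121423 ≈ 14.219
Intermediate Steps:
o = 15 (o = -3*(-5) = 15)
z(N) = N/(15 + N²) (z(N) = N/(0*N + (N*N + 15)) = N/(0 + (N² + 15)) = N/(0 + (15 + N²)) = N/(15 + N²))
((24/(-29) - 31/53) + G)*z(-8) = ((24/(-29) - 31/53) - 139)*(-8/(15 + (-8)²)) = ((24*(-1/29) - 31*1/53) - 139)*(-8/(15 + 64)) = ((-24/29 - 31/53) - 139)*(-8/79) = (-2171/1537 - 139)*(-8*1/79) = -215814/1537*(-8/79) = 1726512/121423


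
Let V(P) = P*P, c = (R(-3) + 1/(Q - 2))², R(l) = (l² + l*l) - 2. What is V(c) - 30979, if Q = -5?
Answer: 77426462/2401 ≈ 32248.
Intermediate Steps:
R(l) = -2 + 2*l² (R(l) = (l² + l²) - 2 = 2*l² - 2 = -2 + 2*l²)
c = 12321/49 (c = ((-2 + 2*(-3)²) + 1/(-5 - 2))² = ((-2 + 2*9) + 1/(-7))² = ((-2 + 18) - ⅐)² = (16 - ⅐)² = (111/7)² = 12321/49 ≈ 251.45)
V(P) = P²
V(c) - 30979 = (12321/49)² - 30979 = 151807041/2401 - 30979 = 77426462/2401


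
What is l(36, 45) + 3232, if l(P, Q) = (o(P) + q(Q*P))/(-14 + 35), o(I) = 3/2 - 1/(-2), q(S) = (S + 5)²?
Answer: 902833/7 ≈ 1.2898e+5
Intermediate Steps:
q(S) = (5 + S)²
o(I) = 2 (o(I) = 3*(½) - 1*(-½) = 3/2 + ½ = 2)
l(P, Q) = 2/21 + (5 + P*Q)²/21 (l(P, Q) = (2 + (5 + Q*P)²)/(-14 + 35) = (2 + (5 + P*Q)²)/21 = (2 + (5 + P*Q)²)*(1/21) = 2/21 + (5 + P*Q)²/21)
l(36, 45) + 3232 = (2/21 + (5 + 36*45)²/21) + 3232 = (2/21 + (5 + 1620)²/21) + 3232 = (2/21 + (1/21)*1625²) + 3232 = (2/21 + (1/21)*2640625) + 3232 = (2/21 + 2640625/21) + 3232 = 880209/7 + 3232 = 902833/7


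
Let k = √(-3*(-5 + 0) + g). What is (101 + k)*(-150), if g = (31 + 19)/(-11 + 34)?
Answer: -15150 - 150*√9085/23 ≈ -15772.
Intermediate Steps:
g = 50/23 ≈ 2.1739
k = √9085/23 (k = √(-3*(-5 + 0) + 50/23) = √(-3*(-5) + 50/23) = √(15 + 50/23) = √(395/23) = √9085/23 ≈ 4.1441)
(101 + k)*(-150) = (101 + √9085/23)*(-150) = -15150 - 150*√9085/23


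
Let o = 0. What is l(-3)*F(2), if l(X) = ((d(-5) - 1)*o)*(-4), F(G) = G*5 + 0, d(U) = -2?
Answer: 0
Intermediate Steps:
F(G) = 5*G (F(G) = 5*G + 0 = 5*G)
l(X) = 0 (l(X) = ((-2 - 1)*0)*(-4) = -3*0*(-4) = 0*(-4) = 0)
l(-3)*F(2) = 0*(5*2) = 0*10 = 0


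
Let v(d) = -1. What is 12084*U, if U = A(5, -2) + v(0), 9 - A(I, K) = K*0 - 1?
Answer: 108756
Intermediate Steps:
A(I, K) = 10 (A(I, K) = 9 - (K*0 - 1) = 9 - (0 - 1) = 9 - 1*(-1) = 9 + 1 = 10)
U = 9 (U = 10 - 1 = 9)
12084*U = 12084*9 = 108756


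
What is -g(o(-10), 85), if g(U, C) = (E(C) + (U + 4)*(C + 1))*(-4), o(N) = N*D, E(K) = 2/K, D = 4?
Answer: -1052632/85 ≈ -12384.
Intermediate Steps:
o(N) = 4*N (o(N) = N*4 = 4*N)
g(U, C) = -8/C - 4*(1 + C)*(4 + U) (g(U, C) = (2/C + (U + 4)*(C + 1))*(-4) = (2/C + (4 + U)*(1 + C))*(-4) = (2/C + (1 + C)*(4 + U))*(-4) = -8/C - 4*(1 + C)*(4 + U))
-g(o(-10), 85) = -4*(-2 + 85*(-4 - 4*(-10) - 4*85 - 1*85*4*(-10)))/85 = -4*(-2 + 85*(-4 - 1*(-40) - 340 - 1*85*(-40)))/85 = -4*(-2 + 85*(-4 + 40 - 340 + 3400))/85 = -4*(-2 + 85*3096)/85 = -4*(-2 + 263160)/85 = -4*263158/85 = -1*1052632/85 = -1052632/85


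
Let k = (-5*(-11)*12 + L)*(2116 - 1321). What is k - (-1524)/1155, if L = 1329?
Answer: 608783683/385 ≈ 1.5813e+6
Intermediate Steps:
k = 1581255 (k = (-5*(-11)*12 + 1329)*(2116 - 1321) = (55*12 + 1329)*795 = (660 + 1329)*795 = 1989*795 = 1581255)
k - (-1524)/1155 = 1581255 - (-1524)/1155 = 1581255 - 1*(-508/385) = 1581255 + 508/385 = 608783683/385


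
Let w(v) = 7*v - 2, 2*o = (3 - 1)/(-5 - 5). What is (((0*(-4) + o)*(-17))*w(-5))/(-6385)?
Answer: 629/63850 ≈ 0.0098512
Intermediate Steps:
o = -1/10 (o = ((3 - 1)/(-5 - 5))/2 = (2/(-10))/2 = (2*(-1/10))/2 = (1/2)*(-1/5) = -1/10 ≈ -0.10000)
w(v) = -2 + 7*v
(((0*(-4) + o)*(-17))*w(-5))/(-6385) = (((0*(-4) - 1/10)*(-17))*(-2 + 7*(-5)))/(-6385) = (((0 - 1/10)*(-17))*(-2 - 35))*(-1/6385) = (-1/10*(-17)*(-37))*(-1/6385) = ((17/10)*(-37))*(-1/6385) = -629/10*(-1/6385) = 629/63850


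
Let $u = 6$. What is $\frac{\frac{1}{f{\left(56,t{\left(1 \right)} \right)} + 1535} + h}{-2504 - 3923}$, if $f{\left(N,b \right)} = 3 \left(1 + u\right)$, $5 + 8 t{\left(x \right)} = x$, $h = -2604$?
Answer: $\frac{4051823}{10000412} \approx 0.40517$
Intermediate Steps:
$t{\left(x \right)} = - \frac{5}{8} + \frac{x}{8}$
$f{\left(N,b \right)} = 21$ ($f{\left(N,b \right)} = 3 \left(1 + 6\right) = 3 \cdot 7 = 21$)
$\frac{\frac{1}{f{\left(56,t{\left(1 \right)} \right)} + 1535} + h}{-2504 - 3923} = \frac{\frac{1}{21 + 1535} - 2604}{-2504 - 3923} = \frac{\frac{1}{1556} - 2604}{-6427} = \left(\frac{1}{1556} - 2604\right) \left(- \frac{1}{6427}\right) = \left(- \frac{4051823}{1556}\right) \left(- \frac{1}{6427}\right) = \frac{4051823}{10000412}$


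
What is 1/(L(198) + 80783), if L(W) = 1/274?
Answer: 274/22134543 ≈ 1.2379e-5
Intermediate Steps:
L(W) = 1/274
1/(L(198) + 80783) = 1/(1/274 + 80783) = 1/(22134543/274) = 274/22134543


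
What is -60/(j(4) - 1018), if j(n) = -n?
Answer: 30/511 ≈ 0.058708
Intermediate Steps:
-60/(j(4) - 1018) = -60/(-1*4 - 1018) = -60/(-4 - 1018) = -60/(-1022) = -60*(-1/1022) = 30/511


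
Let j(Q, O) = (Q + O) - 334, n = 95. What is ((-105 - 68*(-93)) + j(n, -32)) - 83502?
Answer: -77554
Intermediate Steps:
j(Q, O) = -334 + O + Q (j(Q, O) = (O + Q) - 334 = -334 + O + Q)
((-105 - 68*(-93)) + j(n, -32)) - 83502 = ((-105 - 68*(-93)) + (-334 - 32 + 95)) - 83502 = ((-105 + 6324) - 271) - 83502 = (6219 - 271) - 83502 = 5948 - 83502 = -77554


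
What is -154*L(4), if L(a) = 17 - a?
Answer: -2002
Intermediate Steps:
-154*L(4) = -154*(17 - 1*4) = -154*(17 - 4) = -154*13 = -2002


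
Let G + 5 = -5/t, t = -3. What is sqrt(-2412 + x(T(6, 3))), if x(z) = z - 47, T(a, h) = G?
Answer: I*sqrt(22161)/3 ≈ 49.622*I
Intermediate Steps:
G = -10/3 (G = -5 - 5/(-3) = -5 - 5*(-1/3) = -5 + 5/3 = -10/3 ≈ -3.3333)
T(a, h) = -10/3
x(z) = -47 + z
sqrt(-2412 + x(T(6, 3))) = sqrt(-2412 + (-47 - 10/3)) = sqrt(-2412 - 151/3) = sqrt(-7387/3) = I*sqrt(22161)/3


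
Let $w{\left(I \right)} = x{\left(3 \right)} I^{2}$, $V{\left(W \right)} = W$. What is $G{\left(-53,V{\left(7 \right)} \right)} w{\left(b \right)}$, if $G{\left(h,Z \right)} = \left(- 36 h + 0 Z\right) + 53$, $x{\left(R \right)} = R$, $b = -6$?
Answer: $211788$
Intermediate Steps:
$G{\left(h,Z \right)} = 53 - 36 h$ ($G{\left(h,Z \right)} = \left(- 36 h + 0\right) + 53 = - 36 h + 53 = 53 - 36 h$)
$w{\left(I \right)} = 3 I^{2}$
$G{\left(-53,V{\left(7 \right)} \right)} w{\left(b \right)} = \left(53 - -1908\right) 3 \left(-6\right)^{2} = \left(53 + 1908\right) 3 \cdot 36 = 1961 \cdot 108 = 211788$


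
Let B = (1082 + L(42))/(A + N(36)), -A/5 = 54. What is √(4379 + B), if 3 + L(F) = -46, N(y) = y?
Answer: √26614978/78 ≈ 66.141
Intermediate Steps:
A = -270 (A = -5*54 = -270)
L(F) = -49 (L(F) = -3 - 46 = -49)
B = -1033/234 (B = (1082 - 49)/(-270 + 36) = 1033/(-234) = 1033*(-1/234) = -1033/234 ≈ -4.4145)
√(4379 + B) = √(4379 - 1033/234) = √(1023653/234) = √26614978/78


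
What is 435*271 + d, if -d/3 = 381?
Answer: 116742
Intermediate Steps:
d = -1143 (d = -3*381 = -1143)
435*271 + d = 435*271 - 1143 = 117885 - 1143 = 116742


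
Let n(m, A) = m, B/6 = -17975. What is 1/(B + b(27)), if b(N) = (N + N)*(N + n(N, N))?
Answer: -1/104934 ≈ -9.5298e-6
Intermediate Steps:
B = -107850 (B = 6*(-17975) = -107850)
b(N) = 4*N² (b(N) = (N + N)*(N + N) = (2*N)*(2*N) = 4*N²)
1/(B + b(27)) = 1/(-107850 + 4*27²) = 1/(-107850 + 4*729) = 1/(-107850 + 2916) = 1/(-104934) = -1/104934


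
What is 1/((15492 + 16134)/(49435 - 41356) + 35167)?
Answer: 2693/94715273 ≈ 2.8433e-5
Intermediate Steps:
1/((15492 + 16134)/(49435 - 41356) + 35167) = 1/(31626/8079 + 35167) = 1/(31626*(1/8079) + 35167) = 1/(10542/2693 + 35167) = 1/(94715273/2693) = 2693/94715273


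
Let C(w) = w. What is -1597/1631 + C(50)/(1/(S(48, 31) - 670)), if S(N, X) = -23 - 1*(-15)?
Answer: -55292497/1631 ≈ -33901.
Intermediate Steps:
S(N, X) = -8 (S(N, X) = -23 + 15 = -8)
-1597/1631 + C(50)/(1/(S(48, 31) - 670)) = -1597/1631 + 50/(1/(-8 - 670)) = -1597*1/1631 + 50/(1/(-678)) = -1597/1631 + 50/(-1/678) = -1597/1631 + 50*(-678) = -1597/1631 - 33900 = -55292497/1631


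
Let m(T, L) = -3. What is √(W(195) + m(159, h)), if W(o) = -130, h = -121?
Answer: I*√133 ≈ 11.533*I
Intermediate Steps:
√(W(195) + m(159, h)) = √(-130 - 3) = √(-133) = I*√133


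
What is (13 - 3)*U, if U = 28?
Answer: 280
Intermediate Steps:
(13 - 3)*U = (13 - 3)*28 = 10*28 = 280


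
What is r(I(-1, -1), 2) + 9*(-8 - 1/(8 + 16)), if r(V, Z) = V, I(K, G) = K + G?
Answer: -595/8 ≈ -74.375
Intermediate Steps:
I(K, G) = G + K
r(I(-1, -1), 2) + 9*(-8 - 1/(8 + 16)) = (-1 - 1) + 9*(-8 - 1/(8 + 16)) = -2 + 9*(-8 - 1/24) = -2 + 9*(-193/24) = -2 - 579/8 = -595/8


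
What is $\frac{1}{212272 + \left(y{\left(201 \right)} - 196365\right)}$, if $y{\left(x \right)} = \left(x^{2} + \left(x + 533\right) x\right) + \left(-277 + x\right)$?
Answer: $\frac{1}{203766} \approx 4.9076 \cdot 10^{-6}$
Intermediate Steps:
$y{\left(x \right)} = -277 + x + x^{2} + x \left(533 + x\right)$ ($y{\left(x \right)} = \left(x^{2} + \left(533 + x\right) x\right) + \left(-277 + x\right) = \left(x^{2} + x \left(533 + x\right)\right) + \left(-277 + x\right) = -277 + x + x^{2} + x \left(533 + x\right)$)
$\frac{1}{212272 + \left(y{\left(201 \right)} - 196365\right)} = \frac{1}{212272 + \left(\left(-277 + 2 \cdot 201^{2} + 534 \cdot 201\right) - 196365\right)} = \frac{1}{212272 + \left(\left(-277 + 2 \cdot 40401 + 107334\right) - 196365\right)} = \frac{1}{212272 + \left(\left(-277 + 80802 + 107334\right) - 196365\right)} = \frac{1}{212272 + \left(187859 - 196365\right)} = \frac{1}{212272 - 8506} = \frac{1}{203766}$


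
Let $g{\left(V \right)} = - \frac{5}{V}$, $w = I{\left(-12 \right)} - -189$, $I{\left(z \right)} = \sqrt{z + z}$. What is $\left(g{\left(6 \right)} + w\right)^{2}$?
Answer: $\frac{1273777}{36} + \frac{2258 i \sqrt{6}}{3} \approx 35383.0 + 1843.6 i$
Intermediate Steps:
$I{\left(z \right)} = \sqrt{2} \sqrt{z}$ ($I{\left(z \right)} = \sqrt{2 z} = \sqrt{2} \sqrt{z}$)
$w = 189 + 2 i \sqrt{6}$ ($w = \sqrt{2} \sqrt{-12} - -189 = \sqrt{2} \cdot 2 i \sqrt{3} + 189 = 2 i \sqrt{6} + 189 = 189 + 2 i \sqrt{6} \approx 189.0 + 4.899 i$)
$\left(g{\left(6 \right)} + w\right)^{2} = \left(- \frac{5}{6} + \left(189 + 2 i \sqrt{6}\right)\right)^{2} = \left(\frac{1129}{6} + 2 i \sqrt{6}\right)^{2}$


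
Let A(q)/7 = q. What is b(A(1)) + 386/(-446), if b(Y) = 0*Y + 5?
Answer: 922/223 ≈ 4.1345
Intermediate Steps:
A(q) = 7*q
b(Y) = 5 (b(Y) = 0 + 5 = 5)
b(A(1)) + 386/(-446) = 5 + 386/(-446) = 5 + 386*(-1/446) = 5 - 193/223 = 922/223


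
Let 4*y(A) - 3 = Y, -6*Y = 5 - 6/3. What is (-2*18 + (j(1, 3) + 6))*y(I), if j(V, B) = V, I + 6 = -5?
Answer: -145/8 ≈ -18.125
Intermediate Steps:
I = -11 (I = -6 - 5 = -11)
Y = -1/2 (Y = -(5 - 6/3)/6 = -(5 - 1*2)/6 = -(5 - 2)/6 = -1/6*3 = -1/2 ≈ -0.50000)
y(A) = 5/8 (y(A) = 3/4 + (1/4)*(-1/2) = 3/4 - 1/8 = 5/8)
(-2*18 + (j(1, 3) + 6))*y(I) = (-2*18 + (1 + 6))*(5/8) = (-36 + 7)*(5/8) = -29*5/8 = -145/8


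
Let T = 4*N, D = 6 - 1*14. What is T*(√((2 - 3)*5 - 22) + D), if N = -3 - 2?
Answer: 160 - 60*I*√3 ≈ 160.0 - 103.92*I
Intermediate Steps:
N = -5
D = -8 (D = 6 - 14 = -8)
T = -20 (T = 4*(-5) = -20)
T*(√((2 - 3)*5 - 22) + D) = -20*(√((2 - 3)*5 - 22) - 8) = -20*(√(-1*5 - 22) - 8) = -20*(√(-5 - 22) - 8) = -20*(√(-27) - 8) = -20*(3*I*√3 - 8) = -20*(-8 + 3*I*√3) = 160 - 60*I*√3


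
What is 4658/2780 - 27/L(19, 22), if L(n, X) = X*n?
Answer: 233998/145255 ≈ 1.6109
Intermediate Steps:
4658/2780 - 27/L(19, 22) = 4658/2780 - 27/(22*19) = 4658*(1/2780) - 27/418 = 2329/1390 - 27*1/418 = 2329/1390 - 27/418 = 233998/145255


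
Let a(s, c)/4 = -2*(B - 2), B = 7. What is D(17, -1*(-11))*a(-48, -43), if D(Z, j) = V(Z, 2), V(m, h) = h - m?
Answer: 600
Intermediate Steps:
a(s, c) = -40 (a(s, c) = 4*(-2*(7 - 2)) = 4*(-2*5) = 4*(-10) = -40)
D(Z, j) = 2 - Z
D(17, -1*(-11))*a(-48, -43) = (2 - 1*17)*(-40) = (2 - 17)*(-40) = -15*(-40) = 600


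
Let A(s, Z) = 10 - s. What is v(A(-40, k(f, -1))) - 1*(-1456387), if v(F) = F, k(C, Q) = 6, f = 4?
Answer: 1456437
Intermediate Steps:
v(A(-40, k(f, -1))) - 1*(-1456387) = (10 - 1*(-40)) - 1*(-1456387) = (10 + 40) + 1456387 = 50 + 1456387 = 1456437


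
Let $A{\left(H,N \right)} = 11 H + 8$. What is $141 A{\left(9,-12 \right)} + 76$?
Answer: $15163$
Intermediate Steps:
$A{\left(H,N \right)} = 8 + 11 H$
$141 A{\left(9,-12 \right)} + 76 = 141 \left(8 + 11 \cdot 9\right) + 76 = 141 \left(8 + 99\right) + 76 = 141 \cdot 107 + 76 = 15087 + 76 = 15163$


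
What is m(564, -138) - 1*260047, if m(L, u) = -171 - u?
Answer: -260080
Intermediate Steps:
m(564, -138) - 1*260047 = (-171 - 1*(-138)) - 1*260047 = (-171 + 138) - 260047 = -33 - 260047 = -260080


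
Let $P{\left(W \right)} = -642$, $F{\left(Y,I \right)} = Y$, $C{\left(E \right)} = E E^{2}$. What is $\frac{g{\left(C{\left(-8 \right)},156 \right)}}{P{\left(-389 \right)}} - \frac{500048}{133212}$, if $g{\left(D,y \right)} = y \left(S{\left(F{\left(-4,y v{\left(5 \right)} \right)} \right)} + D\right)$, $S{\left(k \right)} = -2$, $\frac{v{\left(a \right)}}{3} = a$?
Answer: $\frac{431685008}{3563421} \approx 121.14$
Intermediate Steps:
$C{\left(E \right)} = E^{3}$
$v{\left(a \right)} = 3 a$
$g{\left(D,y \right)} = y \left(-2 + D\right)$
$\frac{g{\left(C{\left(-8 \right)},156 \right)}}{P{\left(-389 \right)}} - \frac{500048}{133212} = \frac{156 \left(-2 + \left(-8\right)^{3}\right)}{-642} - \frac{500048}{133212} = 156 \left(-2 - 512\right) \left(- \frac{1}{642}\right) - \frac{125012}{33303} = 156 \left(-514\right) \left(- \frac{1}{642}\right) - \frac{125012}{33303} = \left(-80184\right) \left(- \frac{1}{642}\right) - \frac{125012}{33303} = \frac{13364}{107} - \frac{125012}{33303} = \frac{431685008}{3563421}$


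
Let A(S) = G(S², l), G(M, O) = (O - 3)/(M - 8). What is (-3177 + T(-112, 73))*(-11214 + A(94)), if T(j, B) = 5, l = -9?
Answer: 78504782772/2207 ≈ 3.5571e+7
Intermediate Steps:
G(M, O) = (-3 + O)/(-8 + M)
A(S) = -12/(-8 + S²) (A(S) = (-3 - 9)/(-8 + S²) = -12/(-8 + S²))
(-3177 + T(-112, 73))*(-11214 + A(94)) = (-3177 + 5)*(-11214 - 12/(-8 + 94²)) = -3172*(-11214 - 12/(-8 + 8836)) = -3172*(-11214 - 12/8828) = -3172*(-11214 - 12*1/8828) = -3172*(-11214 - 3/2207) = -3172*(-24749301/2207) = 78504782772/2207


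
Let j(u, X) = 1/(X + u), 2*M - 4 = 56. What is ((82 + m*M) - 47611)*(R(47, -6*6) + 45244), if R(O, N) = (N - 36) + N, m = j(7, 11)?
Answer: -6435581152/3 ≈ -2.1452e+9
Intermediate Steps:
M = 30 (M = 2 + (½)*56 = 2 + 28 = 30)
m = 1/18 (m = 1/(11 + 7) = 1/18 ≈ 0.055556)
R(O, N) = -36 + 2*N (R(O, N) = (-36 + N) + N = -36 + 2*N)
((82 + m*M) - 47611)*(R(47, -6*6) + 45244) = ((82 + (1/18)*30) - 47611)*((-36 + 2*(-6*6)) + 45244) = ((82 + 5/3) - 47611)*((-36 + 2*(-36)) + 45244) = (251/3 - 47611)*((-36 - 72) + 45244) = -142582*(-108 + 45244)/3 = -142582/3*45136 = -6435581152/3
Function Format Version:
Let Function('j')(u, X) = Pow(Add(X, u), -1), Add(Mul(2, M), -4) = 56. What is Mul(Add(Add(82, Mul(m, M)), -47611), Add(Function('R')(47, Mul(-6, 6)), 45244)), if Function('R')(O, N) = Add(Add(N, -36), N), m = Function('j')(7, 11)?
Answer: Rational(-6435581152, 3) ≈ -2.1452e+9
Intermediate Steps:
M = 30 (M = Add(2, Mul(Rational(1, 2), 56)) = Add(2, 28) = 30)
m = Rational(1, 18) (m = Pow(Add(11, 7), -1) = Pow(18, -1) = Rational(1, 18) ≈ 0.055556)
Function('R')(O, N) = Add(-36, Mul(2, N)) (Function('R')(O, N) = Add(Add(-36, N), N) = Add(-36, Mul(2, N)))
Mul(Add(Add(82, Mul(m, M)), -47611), Add(Function('R')(47, Mul(-6, 6)), 45244)) = Mul(Add(Add(82, Mul(Rational(1, 18), 30)), -47611), Add(Add(-36, Mul(2, Mul(-6, 6))), 45244)) = Mul(Add(Add(82, Rational(5, 3)), -47611), Add(Add(-36, Mul(2, -36)), 45244)) = Mul(Add(Rational(251, 3), -47611), Add(Add(-36, -72), 45244)) = Mul(Rational(-142582, 3), Add(-108, 45244)) = Mul(Rational(-142582, 3), 45136) = Rational(-6435581152, 3)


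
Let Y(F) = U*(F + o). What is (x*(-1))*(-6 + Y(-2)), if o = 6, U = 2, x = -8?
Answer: 16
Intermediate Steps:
Y(F) = 12 + 2*F (Y(F) = 2*(F + 6) = 2*(6 + F) = 12 + 2*F)
(x*(-1))*(-6 + Y(-2)) = (-8*(-1))*(-6 + (12 + 2*(-2))) = 8*(-6 + (12 - 4)) = 8*(-6 + 8) = 8*2 = 16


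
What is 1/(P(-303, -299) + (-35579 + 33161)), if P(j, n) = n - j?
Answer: -1/2414 ≈ -0.00041425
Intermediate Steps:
1/(P(-303, -299) + (-35579 + 33161)) = 1/((-299 - 1*(-303)) + (-35579 + 33161)) = 1/((-299 + 303) - 2418) = 1/(4 - 2418) = 1/(-2414) = -1/2414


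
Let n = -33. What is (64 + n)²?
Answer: 961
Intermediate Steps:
(64 + n)² = (64 - 33)² = 31² = 961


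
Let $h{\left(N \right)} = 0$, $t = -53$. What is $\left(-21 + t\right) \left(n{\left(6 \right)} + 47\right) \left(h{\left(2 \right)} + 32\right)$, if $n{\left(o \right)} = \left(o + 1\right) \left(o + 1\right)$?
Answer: $-227328$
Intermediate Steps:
$n{\left(o \right)} = \left(1 + o\right)^{2}$ ($n{\left(o \right)} = \left(1 + o\right) \left(1 + o\right) = \left(1 + o\right)^{2}$)
$\left(-21 + t\right) \left(n{\left(6 \right)} + 47\right) \left(h{\left(2 \right)} + 32\right) = \left(-21 - 53\right) \left(\left(1 + 6\right)^{2} + 47\right) \left(0 + 32\right) = - 74 \left(7^{2} + 47\right) 32 = - 74 \left(49 + 47\right) 32 = \left(-74\right) 96 \cdot 32 = \left(-7104\right) 32 = -227328$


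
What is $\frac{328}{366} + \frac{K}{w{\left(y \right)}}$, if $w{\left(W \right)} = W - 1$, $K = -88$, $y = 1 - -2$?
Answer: $- \frac{7888}{183} \approx -43.104$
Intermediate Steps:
$y = 3$ ($y = 1 + 2 = 3$)
$w{\left(W \right)} = -1 + W$
$\frac{328}{366} + \frac{K}{w{\left(y \right)}} = \frac{328}{366} - \frac{88}{-1 + 3} = 328 \cdot \frac{1}{366} - \frac{88}{2} = \frac{164}{183} - 44 = - \frac{7888}{183}$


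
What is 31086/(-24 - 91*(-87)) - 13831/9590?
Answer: 20994073/8410430 ≈ 2.4962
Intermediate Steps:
31086/(-24 - 91*(-87)) - 13831/9590 = 31086/(-24 + 7917) - 13831*1/9590 = 31086/7893 - 13831/9590 = 31086*(1/7893) - 13831/9590 = 3454/877 - 13831/9590 = 20994073/8410430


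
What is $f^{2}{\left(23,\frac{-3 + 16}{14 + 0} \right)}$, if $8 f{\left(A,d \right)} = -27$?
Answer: $\frac{729}{64} \approx 11.391$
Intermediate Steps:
$f{\left(A,d \right)} = - \frac{27}{8}$ ($f{\left(A,d \right)} = \frac{1}{8} \left(-27\right) = - \frac{27}{8}$)
$f^{2}{\left(23,\frac{-3 + 16}{14 + 0} \right)} = \left(- \frac{27}{8}\right)^{2} = \frac{729}{64}$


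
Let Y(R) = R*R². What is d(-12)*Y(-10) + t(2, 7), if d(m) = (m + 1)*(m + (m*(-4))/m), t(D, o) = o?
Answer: -175993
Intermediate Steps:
Y(R) = R³
d(m) = (1 + m)*(-4 + m) (d(m) = (1 + m)*(m + (-4*m)/m) = (1 + m)*(m - 4) = (1 + m)*(-4 + m))
d(-12)*Y(-10) + t(2, 7) = (-4 + (-12)² - 3*(-12))*(-10)³ + 7 = (-4 + 144 + 36)*(-1000) + 7 = 176*(-1000) + 7 = -176000 + 7 = -175993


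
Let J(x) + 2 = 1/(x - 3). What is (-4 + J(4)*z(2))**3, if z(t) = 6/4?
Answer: -1331/8 ≈ -166.38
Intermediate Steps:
z(t) = 3/2 (z(t) = 6*(1/4) = 3/2)
J(x) = -2 + 1/(-3 + x) (J(x) = -2 + 1/(x - 3) = -2 + 1/(-3 + x))
(-4 + J(4)*z(2))**3 = (-4 + ((7 - 2*4)/(-3 + 4))*(3/2))**3 = (-4 + ((7 - 8)/1)*(3/2))**3 = (-4 + (1*(-1))*(3/2))**3 = (-4 - 1*3/2)**3 = (-4 - 3/2)**3 = (-11/2)**3 = -1331/8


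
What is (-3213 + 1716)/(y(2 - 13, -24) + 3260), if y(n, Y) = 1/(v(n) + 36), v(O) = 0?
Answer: -53892/117361 ≈ -0.45920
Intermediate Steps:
y(n, Y) = 1/36 (y(n, Y) = 1/(0 + 36) = 1/36)
(-3213 + 1716)/(y(2 - 13, -24) + 3260) = (-3213 + 1716)/(1/36 + 3260) = -1497/117361/36 = -1497*36/117361 = -53892/117361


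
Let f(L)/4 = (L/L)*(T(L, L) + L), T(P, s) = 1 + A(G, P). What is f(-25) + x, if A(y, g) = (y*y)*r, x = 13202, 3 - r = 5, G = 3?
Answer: 13034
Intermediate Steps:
r = -2 (r = 3 - 1*5 = 3 - 5 = -2)
A(y, g) = -2*y**2 (A(y, g) = (y*y)*(-2) = y**2*(-2) = -2*y**2)
T(P, s) = -17 (T(P, s) = 1 - 2*3**2 = 1 - 2*9 = 1 - 18 = -17)
f(L) = -68 + 4*L (f(L) = 4*((L/L)*(-17 + L)) = 4*(1*(-17 + L)) = 4*(-17 + L) = -68 + 4*L)
f(-25) + x = (-68 + 4*(-25)) + 13202 = (-68 - 100) + 13202 = -168 + 13202 = 13034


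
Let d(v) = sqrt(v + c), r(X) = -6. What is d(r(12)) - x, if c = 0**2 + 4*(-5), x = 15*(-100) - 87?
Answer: 1587 + I*sqrt(26) ≈ 1587.0 + 5.099*I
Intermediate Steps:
x = -1587 (x = -1500 - 87 = -1587)
c = -20 (c = 0 - 20 = -20)
d(v) = sqrt(-20 + v) (d(v) = sqrt(v - 20) = sqrt(-20 + v))
d(r(12)) - x = sqrt(-20 - 6) - 1*(-1587) = sqrt(-26) + 1587 = I*sqrt(26) + 1587 = 1587 + I*sqrt(26)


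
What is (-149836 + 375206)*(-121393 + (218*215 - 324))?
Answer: -16868268390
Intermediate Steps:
(-149836 + 375206)*(-121393 + (218*215 - 324)) = 225370*(-121393 + (46870 - 324)) = 225370*(-121393 + 46546) = 225370*(-74847) = -16868268390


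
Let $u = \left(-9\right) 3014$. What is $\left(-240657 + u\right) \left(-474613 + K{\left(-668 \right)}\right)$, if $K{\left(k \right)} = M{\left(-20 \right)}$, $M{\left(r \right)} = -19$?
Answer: $127098380856$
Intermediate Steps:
$K{\left(k \right)} = -19$
$u = -27126$
$\left(-240657 + u\right) \left(-474613 + K{\left(-668 \right)}\right) = \left(-240657 - 27126\right) \left(-474613 - 19\right) = \left(-267783\right) \left(-474632\right) = 127098380856$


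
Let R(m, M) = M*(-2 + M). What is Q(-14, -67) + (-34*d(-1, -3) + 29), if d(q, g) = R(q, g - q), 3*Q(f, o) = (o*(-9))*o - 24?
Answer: -13718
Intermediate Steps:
Q(f, o) = -8 - 3*o² (Q(f, o) = ((o*(-9))*o - 24)/3 = ((-9*o)*o - 24)/3 = (-9*o² - 24)/3 = (-24 - 9*o²)/3 = -8 - 3*o²)
d(q, g) = (g - q)*(-2 + g - q) (d(q, g) = (g - q)*(-2 + (g - q)) = (g - q)*(-2 + g - q))
Q(-14, -67) + (-34*d(-1, -3) + 29) = (-8 - 3*(-67)²) + (-(-34)*(-3 - 1*(-1))*(2 - 1 - 1*(-3)) + 29) = (-8 - 3*4489) + (-(-34)*(-3 + 1)*(2 - 1 + 3) + 29) = (-8 - 13467) + (-(-34)*(-2)*4 + 29) = -13475 + (-34*8 + 29) = -13475 + (-272 + 29) = -13475 - 243 = -13718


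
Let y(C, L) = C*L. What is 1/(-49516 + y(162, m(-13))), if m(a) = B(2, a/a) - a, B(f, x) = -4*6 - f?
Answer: -1/51622 ≈ -1.9372e-5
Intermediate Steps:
B(f, x) = -24 - f
m(a) = -26 - a (m(a) = (-24 - 1*2) - a = (-24 - 2) - a = -26 - a)
1/(-49516 + y(162, m(-13))) = 1/(-49516 + 162*(-26 - 1*(-13))) = 1/(-49516 + 162*(-26 + 13)) = 1/(-49516 + 162*(-13)) = 1/(-49516 - 2106) = 1/(-51622) = -1/51622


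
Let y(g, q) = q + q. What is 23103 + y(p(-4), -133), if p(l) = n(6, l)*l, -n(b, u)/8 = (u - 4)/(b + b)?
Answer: 22837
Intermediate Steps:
n(b, u) = -4*(-4 + u)/b (n(b, u) = -8*(u - 4)/(b + b) = -8*(-4 + u)/(2*b) = -8*(-4 + u)*1/(2*b) = -4*(-4 + u)/b)
p(l) = l*(8/3 - 2*l/3) (p(l) = (4*(4 - l)/6)*l = (4*(1/6)*(4 - l))*l = (8/3 - 2*l/3)*l = l*(8/3 - 2*l/3))
y(g, q) = 2*q
23103 + y(p(-4), -133) = 23103 + 2*(-133) = 23103 - 266 = 22837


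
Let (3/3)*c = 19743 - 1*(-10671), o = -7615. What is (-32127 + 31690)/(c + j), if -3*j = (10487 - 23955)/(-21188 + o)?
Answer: -37760733/2628029858 ≈ -0.014368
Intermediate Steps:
j = -13468/86409 (j = -(10487 - 23955)/(3*(-21188 - 7615)) = -(-13468)/(3*(-28803)) = -(-13468)*(-1)/(3*28803) = -1/3*13468/28803 = -13468/86409 ≈ -0.15586)
c = 30414 (c = 19743 - 1*(-10671) = 19743 + 10671 = 30414)
(-32127 + 31690)/(c + j) = (-32127 + 31690)/(30414 - 13468/86409) = -437/2628029858/86409 = -437*86409/2628029858 = -37760733/2628029858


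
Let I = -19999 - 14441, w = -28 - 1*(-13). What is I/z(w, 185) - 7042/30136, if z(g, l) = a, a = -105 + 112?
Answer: -74138081/15068 ≈ -4920.2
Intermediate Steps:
a = 7
w = -15 (w = -28 + 13 = -15)
z(g, l) = 7
I = -34440
I/z(w, 185) - 7042/30136 = -34440/7 - 7042/30136 = -34440*⅐ - 7042*1/30136 = -4920 - 3521/15068 = -74138081/15068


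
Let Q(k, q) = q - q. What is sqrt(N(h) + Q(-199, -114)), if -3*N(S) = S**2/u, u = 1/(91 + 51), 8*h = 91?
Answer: 91*I*sqrt(426)/24 ≈ 78.259*I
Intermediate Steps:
h = 91/8 (h = (1/8)*91 = 91/8 ≈ 11.375)
u = 1/142 ≈ 0.0070423
Q(k, q) = 0
N(S) = -142*S**2/3 (N(S) = -S**2/(3*1/142) = -S**2*142/3 = -142*S**2/3)
sqrt(N(h) + Q(-199, -114)) = sqrt(-142*(91/8)**2/3 + 0) = sqrt(-142/3*8281/64 + 0) = sqrt(-587951/96 + 0) = sqrt(-587951/96) = 91*I*sqrt(426)/24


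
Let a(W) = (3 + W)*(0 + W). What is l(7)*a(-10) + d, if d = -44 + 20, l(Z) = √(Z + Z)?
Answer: -24 + 70*√14 ≈ 237.92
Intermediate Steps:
a(W) = W*(3 + W) (a(W) = (3 + W)*W = W*(3 + W))
l(Z) = √2*√Z (l(Z) = √(2*Z) = √2*√Z)
d = -24
l(7)*a(-10) + d = (√2*√7)*(-10*(3 - 10)) - 24 = √14*(-10*(-7)) - 24 = √14*70 - 24 = 70*√14 - 24 = -24 + 70*√14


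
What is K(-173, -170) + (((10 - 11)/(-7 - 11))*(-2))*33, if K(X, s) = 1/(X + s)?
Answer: -3776/1029 ≈ -3.6696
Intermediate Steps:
K(-173, -170) + (((10 - 11)/(-7 - 11))*(-2))*33 = 1/(-173 - 170) + (((10 - 11)/(-7 - 11))*(-2))*33 = 1/(-343) + (-1/(-18)*(-2))*33 = -1/343 + (-1*(-1/18)*(-2))*33 = -1/343 + ((1/18)*(-2))*33 = -1/343 - ⅑*33 = -1/343 - 11/3 = -3776/1029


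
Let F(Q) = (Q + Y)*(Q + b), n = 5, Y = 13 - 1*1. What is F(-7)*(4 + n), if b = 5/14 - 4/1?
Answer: -6705/14 ≈ -478.93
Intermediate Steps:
Y = 12 (Y = 13 - 1 = 12)
b = -51/14 (b = 5*(1/14) - 4*1 = 5/14 - 4 = -51/14 ≈ -3.6429)
F(Q) = (12 + Q)*(-51/14 + Q) (F(Q) = (Q + 12)*(Q - 51/14) = (12 + Q)*(-51/14 + Q))
F(-7)*(4 + n) = (-306/7 + (-7)**2 + (117/14)*(-7))*(4 + 5) = (-306/7 + 49 - 117/2)*9 = -745/14*9 = -6705/14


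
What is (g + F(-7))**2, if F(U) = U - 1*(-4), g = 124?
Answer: 14641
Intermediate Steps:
F(U) = 4 + U (F(U) = U + 4 = 4 + U)
(g + F(-7))**2 = (124 + (4 - 7))**2 = (124 - 3)**2 = 121**2 = 14641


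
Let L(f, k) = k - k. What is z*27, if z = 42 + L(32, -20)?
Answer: 1134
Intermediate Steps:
L(f, k) = 0
z = 42 (z = 42 + 0 = 42)
z*27 = 42*27 = 1134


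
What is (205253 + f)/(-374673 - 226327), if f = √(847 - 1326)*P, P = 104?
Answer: -205253/601000 - 13*I*√479/75125 ≈ -0.34152 - 0.0037873*I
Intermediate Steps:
f = 104*I*√479 (f = √(847 - 1326)*104 = √(-479)*104 = (I*√479)*104 = 104*I*√479 ≈ 2276.2*I)
(205253 + f)/(-374673 - 226327) = (205253 + 104*I*√479)/(-374673 - 226327) = (205253 + 104*I*√479)/(-601000) = (205253 + 104*I*√479)*(-1/601000) = -205253/601000 - 13*I*√479/75125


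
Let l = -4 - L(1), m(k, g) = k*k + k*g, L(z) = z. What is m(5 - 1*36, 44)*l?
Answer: 2015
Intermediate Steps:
m(k, g) = k² + g*k
l = -5 (l = -4 - 1*1 = -4 - 1 = -5)
m(5 - 1*36, 44)*l = ((5 - 1*36)*(44 + (5 - 1*36)))*(-5) = ((5 - 36)*(44 + (5 - 36)))*(-5) = -31*(44 - 31)*(-5) = -31*13*(-5) = -403*(-5) = 2015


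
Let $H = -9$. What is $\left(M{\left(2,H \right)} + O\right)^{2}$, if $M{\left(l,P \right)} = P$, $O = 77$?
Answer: $4624$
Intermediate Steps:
$\left(M{\left(2,H \right)} + O\right)^{2} = \left(-9 + 77\right)^{2} = 68^{2} = 4624$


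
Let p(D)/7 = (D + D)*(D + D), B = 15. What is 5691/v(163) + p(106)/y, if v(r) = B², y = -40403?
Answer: 53048891/3030225 ≈ 17.507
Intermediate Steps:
v(r) = 225 (v(r) = 15² = 225)
p(D) = 28*D² (p(D) = 7*((D + D)*(D + D)) = 7*((2*D)*(2*D)) = 7*(4*D²) = 28*D²)
5691/v(163) + p(106)/y = 5691/225 + (28*106²)/(-40403) = 5691*(1/225) + (28*11236)*(-1/40403) = 1897/75 + 314608*(-1/40403) = 1897/75 - 314608/40403 = 53048891/3030225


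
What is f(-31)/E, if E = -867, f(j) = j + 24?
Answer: 7/867 ≈ 0.0080738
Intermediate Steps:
f(j) = 24 + j
f(-31)/E = (24 - 31)/(-867) = -7*(-1/867) = 7/867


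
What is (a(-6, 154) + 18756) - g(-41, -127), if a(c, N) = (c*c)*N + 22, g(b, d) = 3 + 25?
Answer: 24294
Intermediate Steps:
g(b, d) = 28
a(c, N) = 22 + N*c² (a(c, N) = c²*N + 22 = N*c² + 22 = 22 + N*c²)
(a(-6, 154) + 18756) - g(-41, -127) = ((22 + 154*(-6)²) + 18756) - 1*28 = ((22 + 154*36) + 18756) - 28 = ((22 + 5544) + 18756) - 28 = (5566 + 18756) - 28 = 24322 - 28 = 24294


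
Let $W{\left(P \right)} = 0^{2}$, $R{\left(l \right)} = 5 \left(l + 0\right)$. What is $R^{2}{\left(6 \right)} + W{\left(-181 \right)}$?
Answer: $900$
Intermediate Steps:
$R{\left(l \right)} = 5 l$
$W{\left(P \right)} = 0$
$R^{2}{\left(6 \right)} + W{\left(-181 \right)} = \left(5 \cdot 6\right)^{2} + 0 = 30^{2} + 0 = 900 + 0 = 900$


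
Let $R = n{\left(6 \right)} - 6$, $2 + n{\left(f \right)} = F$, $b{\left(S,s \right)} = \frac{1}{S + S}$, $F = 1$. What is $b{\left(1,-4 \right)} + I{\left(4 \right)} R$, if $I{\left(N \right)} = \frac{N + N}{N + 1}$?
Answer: $- \frac{107}{10} \approx -10.7$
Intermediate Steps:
$b{\left(S,s \right)} = \frac{1}{2 S}$
$n{\left(f \right)} = -1$ ($n{\left(f \right)} = -2 + 1 = -1$)
$R = -7$ ($R = -1 - 6 = -7$)
$I{\left(N \right)} = \frac{2 N}{1 + N}$
$b{\left(1,-4 \right)} + I{\left(4 \right)} R = \frac{1}{2 \cdot 1} + 2 \cdot 4 \frac{1}{1 + 4} \left(-7\right) = \frac{1}{2} \cdot 1 + 2 \cdot 4 \cdot \frac{1}{5} \left(-7\right) = \frac{1}{2} + 2 \cdot 4 \cdot \frac{1}{5} \left(-7\right) = \frac{1}{2} + \frac{8}{5} \left(-7\right) = \frac{1}{2} - \frac{56}{5} = - \frac{107}{10}$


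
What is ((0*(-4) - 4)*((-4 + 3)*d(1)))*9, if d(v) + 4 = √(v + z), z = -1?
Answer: -144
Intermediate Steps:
d(v) = -4 + √(-1 + v) (d(v) = -4 + √(v - 1) = -4 + √(-1 + v))
((0*(-4) - 4)*((-4 + 3)*d(1)))*9 = ((0*(-4) - 4)*((-4 + 3)*(-4 + √(-1 + 1))))*9 = ((0 - 4)*(-(-4 + √0)))*9 = -(-4)*(-4 + 0)*9 = -(-4)*(-4)*9 = -4*4*9 = -16*9 = -144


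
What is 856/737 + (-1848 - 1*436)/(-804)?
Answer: 8849/2211 ≈ 4.0023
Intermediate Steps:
856/737 + (-1848 - 1*436)/(-804) = 856*(1/737) + (-1848 - 436)*(-1/804) = 856/737 - 2284*(-1/804) = 856/737 + 571/201 = 8849/2211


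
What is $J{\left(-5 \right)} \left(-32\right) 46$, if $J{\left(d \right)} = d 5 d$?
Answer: $-184000$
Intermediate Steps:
$J{\left(d \right)} = 5 d^{2}$ ($J{\left(d \right)} = 5 d d = 5 d^{2}$)
$J{\left(-5 \right)} \left(-32\right) 46 = 5 \left(-5\right)^{2} \left(-32\right) 46 = 5 \cdot 25 \left(-32\right) 46 = 125 \left(-32\right) 46 = \left(-4000\right) 46 = -184000$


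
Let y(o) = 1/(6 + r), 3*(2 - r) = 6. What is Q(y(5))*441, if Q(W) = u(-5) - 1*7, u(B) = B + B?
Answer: -7497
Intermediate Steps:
r = 0 (r = 2 - 1/3*6 = 2 - 2 = 0)
u(B) = 2*B
y(o) = 1/6 (y(o) = 1/(6 + 0) = 1/6)
Q(W) = -17 (Q(W) = 2*(-5) - 1*7 = -10 - 7 = -17)
Q(y(5))*441 = -17*441 = -7497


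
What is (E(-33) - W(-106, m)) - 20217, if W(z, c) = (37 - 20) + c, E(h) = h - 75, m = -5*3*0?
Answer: -20342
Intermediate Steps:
m = 0 (m = -15*0 = 0)
E(h) = -75 + h
W(z, c) = 17 + c
(E(-33) - W(-106, m)) - 20217 = ((-75 - 33) - (17 + 0)) - 20217 = (-108 - 1*17) - 20217 = (-108 - 17) - 20217 = -125 - 20217 = -20342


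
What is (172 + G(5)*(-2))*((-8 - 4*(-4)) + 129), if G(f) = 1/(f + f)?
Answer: 117683/5 ≈ 23537.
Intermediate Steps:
G(f) = 1/(2*f)
(172 + G(5)*(-2))*((-8 - 4*(-4)) + 129) = (172 + ((½)/5)*(-2))*((-8 - 4*(-4)) + 129) = (172 + ((½)*(⅕))*(-2))*((-8 + 16) + 129) = (172 + (⅒)*(-2))*(8 + 129) = (172 - ⅕)*137 = (859/5)*137 = 117683/5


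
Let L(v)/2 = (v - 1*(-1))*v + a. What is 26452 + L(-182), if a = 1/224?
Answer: 10341633/112 ≈ 92336.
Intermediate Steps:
a = 1/224 (a = 1*(1/224) = 1/224 ≈ 0.0044643)
L(v) = 1/112 + 2*v*(1 + v) (L(v) = 2*((v - 1*(-1))*v + 1/224) = 2*((v + 1)*v + 1/224) = 2*((1 + v)*v + 1/224) = 2*(v*(1 + v) + 1/224) = 2*(1/224 + v*(1 + v)) = 1/112 + 2*v*(1 + v))
26452 + L(-182) = 26452 + (1/112 + 2*(-182) + 2*(-182)²) = 26452 + (1/112 - 364 + 2*33124) = 26452 + (1/112 - 364 + 66248) = 26452 + 7379009/112 = 10341633/112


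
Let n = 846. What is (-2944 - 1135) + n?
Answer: -3233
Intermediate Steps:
(-2944 - 1135) + n = (-2944 - 1135) + 846 = -4079 + 846 = -3233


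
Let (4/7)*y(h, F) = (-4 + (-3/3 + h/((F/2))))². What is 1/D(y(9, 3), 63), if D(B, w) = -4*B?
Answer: -⅐ ≈ -0.14286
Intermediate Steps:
y(h, F) = 7*(-5 + 2*h/F)²/4 (y(h, F) = 7*(-4 + (-3/3 + h/((F/2))))²/4 = 7*(-4 + (-3*⅓ + h/((F*(½)))))²/4 = 7*(-4 + (-1 + h/((F/2))))²/4 = 7*(-4 + (-1 + h*(2/F)))²/4 = 7*(-4 + (-1 + 2*h/F))²/4 = 7*(-5 + 2*h/F)²/4)
1/D(y(9, 3), 63) = 1/(-7*(-2*9 + 5*3)²/3²) = 1/(-7*(-18 + 15)²/9) = 1/(-7*(-3)²/9) = 1/(-7*9/9) = 1/(-4*7/4) = 1/(-7) = -⅐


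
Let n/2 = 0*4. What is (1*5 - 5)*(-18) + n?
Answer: 0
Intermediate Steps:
n = 0 (n = 2*(0*4) = 2*0 = 0)
(1*5 - 5)*(-18) + n = (1*5 - 5)*(-18) + 0 = (5 - 5)*(-18) + 0 = 0*(-18) + 0 = 0 + 0 = 0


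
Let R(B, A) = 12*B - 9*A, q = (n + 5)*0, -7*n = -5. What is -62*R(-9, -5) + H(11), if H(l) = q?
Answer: 3906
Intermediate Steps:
n = 5/7 (n = -⅐*(-5) = 5/7 ≈ 0.71429)
q = 0 (q = (5/7 + 5)*0 = (40/7)*0 = 0)
R(B, A) = -9*A + 12*B
H(l) = 0
-62*R(-9, -5) + H(11) = -62*(-9*(-5) + 12*(-9)) + 0 = -62*(45 - 108) + 0 = -62*(-63) + 0 = 3906 + 0 = 3906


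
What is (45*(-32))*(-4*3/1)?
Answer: 17280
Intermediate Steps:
(45*(-32))*(-4*3/1) = -(-17280) = -1440*(-12) = 17280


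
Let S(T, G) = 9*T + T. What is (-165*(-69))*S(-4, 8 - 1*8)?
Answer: -455400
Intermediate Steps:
S(T, G) = 10*T
(-165*(-69))*S(-4, 8 - 1*8) = (-165*(-69))*(10*(-4)) = 11385*(-40) = -455400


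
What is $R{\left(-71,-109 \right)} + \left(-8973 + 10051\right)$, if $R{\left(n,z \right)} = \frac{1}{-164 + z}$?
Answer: $\frac{294293}{273} \approx 1078.0$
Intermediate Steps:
$R{\left(-71,-109 \right)} + \left(-8973 + 10051\right) = \frac{1}{-164 - 109} + \left(-8973 + 10051\right) = \frac{1}{-273} + 1078 = - \frac{1}{273} + 1078 = \frac{294293}{273}$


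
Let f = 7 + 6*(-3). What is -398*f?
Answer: 4378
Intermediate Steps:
f = -11 (f = 7 - 18 = -11)
-398*f = -398*(-11) = 4378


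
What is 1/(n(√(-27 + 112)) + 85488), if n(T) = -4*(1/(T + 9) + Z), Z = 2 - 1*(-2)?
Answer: 85481/7307001276 + √85/7307001276 ≈ 1.1700e-5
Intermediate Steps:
Z = 4 (Z = 2 + 2 = 4)
n(T) = -16 - 4/(9 + T) (n(T) = -4*(1/(T + 9) + 4) = -4*(1/(9 + T) + 4) = -4*(4 + 1/(9 + T)) = -16 - 4/(9 + T))
1/(n(√(-27 + 112)) + 85488) = 1/(4*(-37 - 4*√(-27 + 112))/(9 + √(-27 + 112)) + 85488) = 1/(4*(-37 - 4*√85)/(9 + √85) + 85488) = 1/(85488 + 4*(-37 - 4*√85)/(9 + √85))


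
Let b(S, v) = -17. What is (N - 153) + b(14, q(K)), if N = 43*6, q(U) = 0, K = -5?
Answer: 88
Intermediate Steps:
N = 258
(N - 153) + b(14, q(K)) = (258 - 153) - 17 = 105 - 17 = 88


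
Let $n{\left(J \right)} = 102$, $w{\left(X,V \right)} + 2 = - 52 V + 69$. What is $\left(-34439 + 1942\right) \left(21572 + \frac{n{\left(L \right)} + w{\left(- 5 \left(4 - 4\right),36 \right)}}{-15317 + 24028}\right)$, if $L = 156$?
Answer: $- \frac{6106575906533}{8711} \approx -7.0102 \cdot 10^{8}$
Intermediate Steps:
$w{\left(X,V \right)} = 67 - 52 V$ ($w{\left(X,V \right)} = -2 - \left(-69 + 52 V\right) = 67 - 52 V$)
$\left(-34439 + 1942\right) \left(21572 + \frac{n{\left(L \right)} + w{\left(- 5 \left(4 - 4\right),36 \right)}}{-15317 + 24028}\right) = \left(-34439 + 1942\right) \left(21572 + \frac{102 + \left(67 - 1872\right)}{-15317 + 24028}\right) = - 32497 \left(21572 + \frac{102 + \left(67 - 1872\right)}{8711}\right) = - 32497 \left(21572 + \left(102 - 1805\right) \frac{1}{8711}\right) = - 32497 \left(21572 - \frac{1703}{8711}\right) = \left(-32497\right) \frac{187911989}{8711} = - \frac{6106575906533}{8711}$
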